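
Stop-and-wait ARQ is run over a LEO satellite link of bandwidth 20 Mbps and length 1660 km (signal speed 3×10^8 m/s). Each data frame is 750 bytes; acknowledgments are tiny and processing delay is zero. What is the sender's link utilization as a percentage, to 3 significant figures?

t_tx = L/R = 6000/20000000 = 0.0003 s.
t_prop = 1660000/300000000 = 0.00553333 s; RTT = 0.0110667 s.
Cycle = t_tx + RTT = 0.0113667 s.
Utilization = t_tx / cycle = 0.0003/0.0113667 = 2.64 %.

2.64 %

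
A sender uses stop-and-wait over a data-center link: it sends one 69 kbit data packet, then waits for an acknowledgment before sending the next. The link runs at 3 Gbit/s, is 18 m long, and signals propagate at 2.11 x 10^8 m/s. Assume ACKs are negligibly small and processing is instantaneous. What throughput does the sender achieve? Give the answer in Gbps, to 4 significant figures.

2.978 Gbps

t_tx = L/R = 69000/3000000000 = 2.3e-05 s.
t_prop = 18/211000000 = 8.53081e-08 s; RTT = 1.70616e-07 s.
Cycle = t_tx + RTT = 2.31706e-05 s.
Throughput = L / cycle = 69000 / 2.31706e-05 = 2.978 Gbps.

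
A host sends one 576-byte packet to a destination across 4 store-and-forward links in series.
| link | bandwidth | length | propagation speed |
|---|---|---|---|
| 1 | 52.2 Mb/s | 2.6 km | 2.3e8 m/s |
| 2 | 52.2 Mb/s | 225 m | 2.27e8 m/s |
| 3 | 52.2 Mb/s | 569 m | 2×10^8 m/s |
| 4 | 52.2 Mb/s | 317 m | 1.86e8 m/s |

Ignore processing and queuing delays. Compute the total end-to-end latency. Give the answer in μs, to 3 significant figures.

L = 576 × 8 = 4608 bits.
Transmission delay per hop = L/R = 4608/52200000 = 88.2759 μs; 4 hops → 353.103 μs.
Propagation delays (d/s per hop): 11.3043, 0.991189, 2.845, 1.7043 μs; sum = 16.8448 μs.
End-to-end = 370 μs.

370 μs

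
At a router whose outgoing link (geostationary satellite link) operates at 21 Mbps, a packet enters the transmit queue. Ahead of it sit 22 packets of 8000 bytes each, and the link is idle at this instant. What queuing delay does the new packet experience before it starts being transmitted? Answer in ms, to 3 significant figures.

Each queued packet: L/R = 64000/21000000 = 3.04762 ms.
22 queued → 67.0476 ms.
Queuing delay = 67.0 ms.

67.0 ms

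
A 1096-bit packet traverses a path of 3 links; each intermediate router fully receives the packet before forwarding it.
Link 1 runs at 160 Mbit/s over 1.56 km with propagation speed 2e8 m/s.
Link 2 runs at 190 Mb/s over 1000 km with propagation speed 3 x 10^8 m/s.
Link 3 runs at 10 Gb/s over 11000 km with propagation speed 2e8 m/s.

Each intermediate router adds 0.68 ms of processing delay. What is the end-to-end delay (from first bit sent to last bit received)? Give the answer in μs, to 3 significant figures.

Transmission delays (L/R per hop): 6.85, 5.76842, 0.1096 μs; sum = 12.728 μs.
Propagation delays (d/s per hop): 7.8, 3333.33, 55000 μs; sum = 58341.1 μs.
Processing at 2 router(s): 2 × 0.68 ms = 1360 μs.
End-to-end = 59700 μs.

59700 μs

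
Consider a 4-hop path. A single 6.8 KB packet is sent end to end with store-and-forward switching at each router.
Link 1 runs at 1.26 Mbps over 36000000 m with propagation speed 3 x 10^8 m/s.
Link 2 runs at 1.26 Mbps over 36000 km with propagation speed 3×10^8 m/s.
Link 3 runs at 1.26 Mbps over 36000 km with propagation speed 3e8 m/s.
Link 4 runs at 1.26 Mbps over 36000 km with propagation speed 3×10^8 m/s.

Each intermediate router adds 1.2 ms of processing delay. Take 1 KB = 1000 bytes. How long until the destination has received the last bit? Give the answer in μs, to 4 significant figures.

L = 54400 bits.
Transmission delay per hop = L/R = 54400/1260000 = 43174.6 μs; 4 hops → 172698 μs.
Propagation delays (d/s per hop): 120000, 120000, 120000, 120000 μs; sum = 480000 μs.
Processing at 3 router(s): 3 × 1.2 ms = 3600 μs.
End-to-end = 656300 μs.

656300 μs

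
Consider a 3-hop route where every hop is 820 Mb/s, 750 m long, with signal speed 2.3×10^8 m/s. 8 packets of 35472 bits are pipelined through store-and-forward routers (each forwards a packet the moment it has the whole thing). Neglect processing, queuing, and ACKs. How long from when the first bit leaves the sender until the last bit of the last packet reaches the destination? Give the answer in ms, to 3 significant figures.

0.442 ms

Per-hop transmission t_tx = L/R = 35472/820000000 = 0.0432585 ms.
Per-hop propagation t_prop = 750/2.3e+08 = 0.00326087 ms.
Pipeline fill: first packet needs 3·t_tx to clear all hops; remaining 7 packets each add one t_tx.
Total = (3+8-1)·t_tx + 3·t_prop = 10·0.0432585 + 3·0.00326087 = 0.442 ms.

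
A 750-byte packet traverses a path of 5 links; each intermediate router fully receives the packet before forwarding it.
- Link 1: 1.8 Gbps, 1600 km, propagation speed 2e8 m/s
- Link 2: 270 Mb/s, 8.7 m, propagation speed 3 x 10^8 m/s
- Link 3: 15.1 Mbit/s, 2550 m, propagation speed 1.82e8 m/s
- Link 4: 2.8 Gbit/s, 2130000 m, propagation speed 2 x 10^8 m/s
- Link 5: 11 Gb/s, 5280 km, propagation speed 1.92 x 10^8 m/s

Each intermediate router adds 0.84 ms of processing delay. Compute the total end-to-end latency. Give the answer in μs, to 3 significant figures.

L = 750 × 8 = 6000 bits.
Transmission delays (L/R per hop): 3.33333, 22.2222, 397.351, 2.14286, 0.545455 μs; sum = 425.595 μs.
Propagation delays (d/s per hop): 8000, 0.029, 14.011, 10650, 27500 μs; sum = 46164 μs.
Processing at 4 router(s): 4 × 0.84 ms = 3360 μs.
End-to-end = 49900 μs.

49900 μs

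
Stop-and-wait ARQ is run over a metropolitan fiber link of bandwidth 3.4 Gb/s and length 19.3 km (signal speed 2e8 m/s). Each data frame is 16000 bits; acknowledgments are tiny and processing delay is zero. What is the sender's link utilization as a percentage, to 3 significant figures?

2.38 %

t_tx = L/R = 16000/3400000000 = 4.70588e-06 s.
t_prop = 19300/200000000 = 9.65e-05 s; RTT = 0.000193 s.
Cycle = t_tx + RTT = 0.000197706 s.
Utilization = t_tx / cycle = 4.70588e-06/0.000197706 = 2.38 %.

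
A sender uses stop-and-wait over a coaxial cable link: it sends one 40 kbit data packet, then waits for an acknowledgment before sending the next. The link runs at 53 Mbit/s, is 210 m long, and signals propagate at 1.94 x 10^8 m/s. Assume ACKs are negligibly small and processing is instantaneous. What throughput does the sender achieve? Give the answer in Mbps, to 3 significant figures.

t_tx = L/R = 40000/53000000 = 0.000754717 s.
t_prop = 210/194000000 = 1.08247e-06 s; RTT = 2.16495e-06 s.
Cycle = t_tx + RTT = 0.000756882 s.
Throughput = L / cycle = 40000 / 0.000756882 = 52.8 Mbps.

52.8 Mbps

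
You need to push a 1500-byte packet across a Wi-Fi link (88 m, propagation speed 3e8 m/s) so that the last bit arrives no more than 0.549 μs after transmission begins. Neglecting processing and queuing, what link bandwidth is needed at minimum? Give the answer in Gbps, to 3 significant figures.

46.9 Gbps

L = 12000 bits.
Propagation delay = 88 / 300000000 = 0.293333 μs.
Transmission budget = 0.549 − 0.293333 = 0.255667 μs.
R ≥ L / t_tx = 12000 bits / 2.55667e-07 s = 46.9 Gbps.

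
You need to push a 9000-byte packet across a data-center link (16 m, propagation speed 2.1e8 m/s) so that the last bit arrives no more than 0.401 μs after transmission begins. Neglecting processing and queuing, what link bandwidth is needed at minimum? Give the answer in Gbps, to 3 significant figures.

222 Gbps

L = 72000 bits.
Propagation delay = 16 / 210000000 = 0.0761905 μs.
Transmission budget = 0.401 − 0.0761905 = 0.32481 μs.
R ≥ L / t_tx = 72000 bits / 3.2481e-07 s = 222 Gbps.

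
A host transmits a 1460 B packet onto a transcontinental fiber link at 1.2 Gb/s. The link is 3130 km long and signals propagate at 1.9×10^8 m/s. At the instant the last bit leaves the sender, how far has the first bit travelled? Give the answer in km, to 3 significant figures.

t_tx = L/R = 11680/1200000000 = 9.73333e-06 s.
Distance = s × t_tx = 190000000 × 9.73333e-06 = 1.85 km.

1.85 km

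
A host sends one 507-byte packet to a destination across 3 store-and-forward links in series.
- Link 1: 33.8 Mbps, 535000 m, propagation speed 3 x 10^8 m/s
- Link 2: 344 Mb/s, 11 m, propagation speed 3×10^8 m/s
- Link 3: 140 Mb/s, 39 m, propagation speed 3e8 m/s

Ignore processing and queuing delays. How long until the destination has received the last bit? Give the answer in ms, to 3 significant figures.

L = 507 × 8 = 4056 bits.
Transmission delays (L/R per hop): 0.12, 0.0117907, 0.0289714 ms; sum = 0.160762 ms.
Propagation delays (d/s per hop): 1.78333, 3.66667e-05, 0.00013 ms; sum = 1.7835 ms.
End-to-end = 1.94 ms.

1.94 ms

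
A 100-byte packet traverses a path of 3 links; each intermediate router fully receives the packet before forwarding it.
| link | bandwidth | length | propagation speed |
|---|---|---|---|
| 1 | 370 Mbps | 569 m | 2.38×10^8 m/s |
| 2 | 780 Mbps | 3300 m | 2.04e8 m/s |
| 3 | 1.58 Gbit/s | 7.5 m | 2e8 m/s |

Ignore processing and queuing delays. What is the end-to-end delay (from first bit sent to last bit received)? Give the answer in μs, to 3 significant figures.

L = 100 × 8 = 800 bits.
Transmission delays (L/R per hop): 2.16216, 1.02564, 0.506329 μs; sum = 3.69413 μs.
Propagation delays (d/s per hop): 2.39076, 16.1765, 0.0375 μs; sum = 18.6047 μs.
End-to-end = 22.3 μs.

22.3 μs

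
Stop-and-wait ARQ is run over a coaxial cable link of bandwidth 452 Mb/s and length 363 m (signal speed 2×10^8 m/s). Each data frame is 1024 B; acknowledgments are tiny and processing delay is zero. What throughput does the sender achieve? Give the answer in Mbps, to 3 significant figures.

t_tx = L/R = 8192/452000000 = 1.81239e-05 s.
t_prop = 363/200000000 = 1.815e-06 s; RTT = 3.63e-06 s.
Cycle = t_tx + RTT = 2.17539e-05 s.
Throughput = L / cycle = 8192 / 2.17539e-05 = 377 Mbps.

377 Mbps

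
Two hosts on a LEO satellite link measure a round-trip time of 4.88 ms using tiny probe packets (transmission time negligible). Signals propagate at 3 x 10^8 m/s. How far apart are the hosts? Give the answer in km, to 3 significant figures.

One-way propagation = RTT/2 = 2.44 ms.
d = s × t = 300000000 × 0.00244 = 732 km.

732 km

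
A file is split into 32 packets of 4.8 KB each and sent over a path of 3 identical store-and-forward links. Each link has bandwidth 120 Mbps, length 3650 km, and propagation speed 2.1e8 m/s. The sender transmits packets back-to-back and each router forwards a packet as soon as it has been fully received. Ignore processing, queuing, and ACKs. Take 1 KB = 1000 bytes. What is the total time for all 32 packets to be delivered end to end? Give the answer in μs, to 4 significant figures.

63020 μs

Per-hop transmission t_tx = L/R = 38400/120000000 = 320 μs.
Per-hop propagation t_prop = 3650000/210000000 = 17381 μs.
Pipeline fill: first packet needs 3·t_tx to clear all hops; remaining 31 packets each add one t_tx.
Total = (3+32-1)·t_tx + 3·t_prop = 34·320 + 3·17381 = 63020 μs.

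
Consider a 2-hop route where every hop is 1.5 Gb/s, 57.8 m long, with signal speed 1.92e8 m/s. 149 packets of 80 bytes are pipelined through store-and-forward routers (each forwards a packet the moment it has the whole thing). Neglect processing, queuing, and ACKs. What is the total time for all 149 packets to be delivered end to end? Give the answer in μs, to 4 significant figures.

64.60 μs

Per-hop transmission t_tx = L/R = 640/1500000000 = 0.426667 μs.
Per-hop propagation t_prop = 57.8/192000000 = 0.301042 μs.
Pipeline fill: first packet needs 2·t_tx to clear all hops; remaining 148 packets each add one t_tx.
Total = (2+149-1)·t_tx + 2·t_prop = 150·0.426667 + 2·0.301042 = 64.60 μs.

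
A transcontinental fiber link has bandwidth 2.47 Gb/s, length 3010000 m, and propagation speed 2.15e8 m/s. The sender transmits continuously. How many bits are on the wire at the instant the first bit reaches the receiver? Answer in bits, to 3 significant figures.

Propagation delay = 3010000 / 215000000 = 0.014 s.
BDP = R × t_prop = 2470000000 × 0.014 = 34580000 bits.

34600000 bits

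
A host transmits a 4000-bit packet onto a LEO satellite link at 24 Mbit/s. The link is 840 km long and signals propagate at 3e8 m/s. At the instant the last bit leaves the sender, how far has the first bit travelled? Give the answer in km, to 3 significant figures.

50.0 km

t_tx = L/R = 4000/24000000 = 0.000166667 s.
Distance = s × t_tx = 300000000 × 0.000166667 = 50.0 km.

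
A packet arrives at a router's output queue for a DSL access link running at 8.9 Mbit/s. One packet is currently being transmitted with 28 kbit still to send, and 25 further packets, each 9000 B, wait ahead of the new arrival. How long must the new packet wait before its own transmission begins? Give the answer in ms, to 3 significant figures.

205 ms

Each queued packet: L/R = 72000/8900000 = 8.08989 ms.
25 queued → 202.247 ms.
Plus remaining 28000 bits of current packet: 3.14607 ms.
Queuing delay = 205 ms.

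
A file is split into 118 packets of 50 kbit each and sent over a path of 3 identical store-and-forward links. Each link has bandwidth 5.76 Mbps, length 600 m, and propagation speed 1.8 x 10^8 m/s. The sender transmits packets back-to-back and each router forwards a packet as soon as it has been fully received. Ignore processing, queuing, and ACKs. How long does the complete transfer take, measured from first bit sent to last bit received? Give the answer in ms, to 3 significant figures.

Per-hop transmission t_tx = L/R = 50000/5760000 = 8.68056 ms.
Per-hop propagation t_prop = 600/180000000 = 0.00333333 ms.
Pipeline fill: first packet needs 3·t_tx to clear all hops; remaining 117 packets each add one t_tx.
Total = (3+118-1)·t_tx + 3·t_prop = 120·8.68056 + 3·0.00333333 = 1040 ms.

1040 ms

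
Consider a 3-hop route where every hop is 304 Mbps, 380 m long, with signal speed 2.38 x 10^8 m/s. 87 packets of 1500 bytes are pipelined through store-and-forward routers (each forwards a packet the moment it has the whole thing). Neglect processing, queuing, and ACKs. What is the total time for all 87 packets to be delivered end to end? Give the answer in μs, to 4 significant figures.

Per-hop transmission t_tx = L/R = 12000/304000000 = 39.4737 μs.
Per-hop propagation t_prop = 380/238000000 = 1.59664 μs.
Pipeline fill: first packet needs 3·t_tx to clear all hops; remaining 86 packets each add one t_tx.
Total = (3+87-1)·t_tx + 3·t_prop = 89·39.4737 + 3·1.59664 = 3518 μs.

3518 μs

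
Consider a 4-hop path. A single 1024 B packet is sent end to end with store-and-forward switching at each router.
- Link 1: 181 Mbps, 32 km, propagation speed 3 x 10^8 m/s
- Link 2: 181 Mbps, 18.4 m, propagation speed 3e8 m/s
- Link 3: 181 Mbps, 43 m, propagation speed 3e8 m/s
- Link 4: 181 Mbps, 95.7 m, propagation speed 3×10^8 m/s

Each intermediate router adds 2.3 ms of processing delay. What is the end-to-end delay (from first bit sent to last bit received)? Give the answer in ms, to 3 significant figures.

7.19 ms

L = 1024 × 8 = 8192 bits.
Transmission delay per hop = L/R = 8192/181000000 = 0.0452597 ms; 4 hops → 0.181039 ms.
Propagation delays (d/s per hop): 0.106667, 6.13333e-05, 0.000143333, 0.000319 ms; sum = 0.10719 ms.
Processing at 3 router(s): 3 × 2.3 ms = 6.9 ms.
End-to-end = 7.19 ms.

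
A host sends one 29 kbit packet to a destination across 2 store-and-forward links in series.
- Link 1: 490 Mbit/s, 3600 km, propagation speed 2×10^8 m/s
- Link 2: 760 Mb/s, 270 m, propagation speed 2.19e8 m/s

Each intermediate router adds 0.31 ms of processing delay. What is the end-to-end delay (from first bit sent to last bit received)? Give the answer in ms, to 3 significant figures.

L = 29000 bits.
Transmission delays (L/R per hop): 0.0591837, 0.0381579 ms; sum = 0.0973416 ms.
Propagation delays (d/s per hop): 18, 0.00123288 ms; sum = 18.0012 ms.
Processing at 1 router(s): 1 × 0.31 ms = 0.31 ms.
End-to-end = 18.4 ms.

18.4 ms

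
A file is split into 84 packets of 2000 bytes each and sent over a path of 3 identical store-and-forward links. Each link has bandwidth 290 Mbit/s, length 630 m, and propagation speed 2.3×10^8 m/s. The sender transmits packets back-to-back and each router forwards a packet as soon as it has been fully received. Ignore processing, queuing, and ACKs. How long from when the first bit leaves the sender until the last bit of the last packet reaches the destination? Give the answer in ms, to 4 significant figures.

4.753 ms

Per-hop transmission t_tx = L/R = 16000/290000000 = 0.0551724 ms.
Per-hop propagation t_prop = 630/2.3e+08 = 0.00273913 ms.
Pipeline fill: first packet needs 3·t_tx to clear all hops; remaining 83 packets each add one t_tx.
Total = (3+84-1)·t_tx + 3·t_prop = 86·0.0551724 + 3·0.00273913 = 4.753 ms.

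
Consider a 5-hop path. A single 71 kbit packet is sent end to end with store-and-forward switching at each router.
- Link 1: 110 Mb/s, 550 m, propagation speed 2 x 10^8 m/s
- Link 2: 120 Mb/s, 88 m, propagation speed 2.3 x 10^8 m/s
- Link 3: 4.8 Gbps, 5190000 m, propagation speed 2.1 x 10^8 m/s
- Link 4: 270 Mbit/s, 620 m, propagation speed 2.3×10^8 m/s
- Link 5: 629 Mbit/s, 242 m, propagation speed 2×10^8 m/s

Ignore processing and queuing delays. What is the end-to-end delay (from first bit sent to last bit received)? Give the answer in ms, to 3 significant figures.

L = 71000 bits.
Transmission delays (L/R per hop): 0.645455, 0.591667, 0.0147917, 0.262963, 0.112878 ms; sum = 1.62775 ms.
Propagation delays (d/s per hop): 0.00275, 0.000382609, 24.7143, 0.00269565, 0.00121 ms; sum = 24.7213 ms.
End-to-end = 26.3 ms.

26.3 ms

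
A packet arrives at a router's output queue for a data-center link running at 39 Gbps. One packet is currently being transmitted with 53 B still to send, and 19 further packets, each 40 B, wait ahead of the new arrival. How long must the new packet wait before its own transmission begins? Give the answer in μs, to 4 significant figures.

Each queued packet: L/R = 320/39000000000 = 0.00820513 μs.
19 queued → 0.155897 μs.
Plus remaining 424 bits of current packet: 0.0108718 μs.
Queuing delay = 0.1668 μs.

0.1668 μs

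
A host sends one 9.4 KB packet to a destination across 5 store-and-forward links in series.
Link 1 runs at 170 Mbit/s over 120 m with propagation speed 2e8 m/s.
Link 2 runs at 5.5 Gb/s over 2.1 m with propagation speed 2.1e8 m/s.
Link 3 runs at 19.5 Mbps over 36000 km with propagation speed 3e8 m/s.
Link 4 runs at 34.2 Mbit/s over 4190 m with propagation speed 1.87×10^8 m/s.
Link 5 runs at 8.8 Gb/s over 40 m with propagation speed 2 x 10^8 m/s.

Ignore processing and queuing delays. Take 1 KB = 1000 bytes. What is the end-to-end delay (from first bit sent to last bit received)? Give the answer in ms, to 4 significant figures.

L = 75200 bits.
Transmission delays (L/R per hop): 0.442353, 0.0136727, 3.85641, 2.19883, 0.00854545 ms; sum = 6.51981 ms.
Propagation delays (d/s per hop): 0.0006, 1e-05, 120, 0.0224064, 0.0002 ms; sum = 120.023 ms.
End-to-end = 126.5 ms.

126.5 ms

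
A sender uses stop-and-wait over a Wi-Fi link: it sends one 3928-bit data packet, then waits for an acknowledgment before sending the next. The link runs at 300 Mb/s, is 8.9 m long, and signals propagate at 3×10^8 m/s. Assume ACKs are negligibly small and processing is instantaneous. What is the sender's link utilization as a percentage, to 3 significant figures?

99.5 %

t_tx = L/R = 3928/300000000 = 1.30933e-05 s.
t_prop = 8.9/300000000 = 2.96667e-08 s; RTT = 5.93333e-08 s.
Cycle = t_tx + RTT = 1.31527e-05 s.
Utilization = t_tx / cycle = 1.30933e-05/1.31527e-05 = 99.5 %.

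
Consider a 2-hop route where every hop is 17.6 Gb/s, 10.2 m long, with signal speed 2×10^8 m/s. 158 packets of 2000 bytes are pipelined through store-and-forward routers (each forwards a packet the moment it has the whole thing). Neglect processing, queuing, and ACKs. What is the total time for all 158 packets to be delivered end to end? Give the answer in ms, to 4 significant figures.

Per-hop transmission t_tx = L/R = 16000/17600000000 = 0.000909091 ms.
Per-hop propagation t_prop = 10.2/200000000 = 5.1e-05 ms.
Pipeline fill: first packet needs 2·t_tx to clear all hops; remaining 157 packets each add one t_tx.
Total = (2+158-1)·t_tx + 2·t_prop = 159·0.000909091 + 2·5.1e-05 = 0.1446 ms.

0.1446 ms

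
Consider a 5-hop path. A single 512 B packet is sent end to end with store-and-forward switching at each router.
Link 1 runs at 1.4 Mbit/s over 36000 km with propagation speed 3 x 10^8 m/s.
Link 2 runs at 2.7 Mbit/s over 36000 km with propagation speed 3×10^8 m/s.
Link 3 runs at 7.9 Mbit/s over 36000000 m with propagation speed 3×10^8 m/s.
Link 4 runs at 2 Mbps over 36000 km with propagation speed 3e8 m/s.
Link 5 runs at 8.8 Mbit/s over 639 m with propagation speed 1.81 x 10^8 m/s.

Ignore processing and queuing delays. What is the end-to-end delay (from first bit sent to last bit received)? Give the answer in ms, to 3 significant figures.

487 ms

L = 512 × 8 = 4096 bits.
Transmission delays (L/R per hop): 2.92571, 1.51704, 0.518481, 2.048, 0.465455 ms; sum = 7.47469 ms.
Propagation delays (d/s per hop): 120, 120, 120, 120, 0.00353039 ms; sum = 480.004 ms.
End-to-end = 487 ms.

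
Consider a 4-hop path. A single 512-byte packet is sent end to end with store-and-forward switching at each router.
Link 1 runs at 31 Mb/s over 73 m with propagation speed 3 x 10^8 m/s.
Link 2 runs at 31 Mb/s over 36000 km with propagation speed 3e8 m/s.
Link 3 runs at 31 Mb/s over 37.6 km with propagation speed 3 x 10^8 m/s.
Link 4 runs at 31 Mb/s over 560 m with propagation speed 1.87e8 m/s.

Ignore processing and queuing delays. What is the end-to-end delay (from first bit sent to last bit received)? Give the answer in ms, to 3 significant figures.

L = 512 × 8 = 4096 bits.
Transmission delay per hop = L/R = 4096/31000000 = 0.132129 ms; 4 hops → 0.528516 ms.
Propagation delays (d/s per hop): 0.000243333, 120, 0.125333, 0.00299465 ms; sum = 120.129 ms.
End-to-end = 121 ms.

121 ms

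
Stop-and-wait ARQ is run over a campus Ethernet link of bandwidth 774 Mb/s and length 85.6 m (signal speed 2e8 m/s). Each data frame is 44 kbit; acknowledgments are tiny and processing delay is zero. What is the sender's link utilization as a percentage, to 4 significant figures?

98.52 %

t_tx = L/R = 44000/774000000 = 5.68475e-05 s.
t_prop = 85.6/200000000 = 4.28e-07 s; RTT = 8.56e-07 s.
Cycle = t_tx + RTT = 5.77035e-05 s.
Utilization = t_tx / cycle = 5.68475e-05/5.77035e-05 = 98.52 %.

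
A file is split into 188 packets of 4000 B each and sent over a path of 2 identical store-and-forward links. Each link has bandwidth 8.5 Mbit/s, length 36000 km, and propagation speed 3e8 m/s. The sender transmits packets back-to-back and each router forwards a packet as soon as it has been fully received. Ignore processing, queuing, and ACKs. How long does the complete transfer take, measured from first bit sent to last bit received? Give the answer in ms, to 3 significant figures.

952 ms

Per-hop transmission t_tx = L/R = 32000/8500000 = 3.76471 ms.
Per-hop propagation t_prop = 36000000/300000000 = 120 ms.
Pipeline fill: first packet needs 2·t_tx to clear all hops; remaining 187 packets each add one t_tx.
Total = (2+188-1)·t_tx + 2·t_prop = 189·3.76471 + 2·120 = 952 ms.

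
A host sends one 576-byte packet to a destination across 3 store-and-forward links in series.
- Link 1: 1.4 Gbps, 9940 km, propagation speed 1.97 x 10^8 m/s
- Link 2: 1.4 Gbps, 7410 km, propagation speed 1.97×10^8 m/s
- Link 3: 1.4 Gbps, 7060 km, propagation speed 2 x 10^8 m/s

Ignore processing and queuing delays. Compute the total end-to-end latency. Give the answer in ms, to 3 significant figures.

123 ms

L = 576 × 8 = 4608 bits.
Transmission delay per hop = L/R = 4608/1400000000 = 0.00329143 ms; 3 hops → 0.00987429 ms.
Propagation delays (d/s per hop): 50.4569, 37.6142, 35.3 ms; sum = 123.371 ms.
End-to-end = 123 ms.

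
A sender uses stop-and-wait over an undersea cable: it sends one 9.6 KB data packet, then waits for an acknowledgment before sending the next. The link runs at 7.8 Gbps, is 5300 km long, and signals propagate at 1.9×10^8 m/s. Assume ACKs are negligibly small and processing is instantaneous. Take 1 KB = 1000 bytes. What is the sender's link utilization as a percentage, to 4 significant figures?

0.01765 %

t_tx = L/R = 76800/7800000000 = 9.84615e-06 s.
t_prop = 5300000/190000000 = 0.0278947 s; RTT = 0.0557895 s.
Cycle = t_tx + RTT = 0.0557993 s.
Utilization = t_tx / cycle = 9.84615e-06/0.0557993 = 0.01765 %.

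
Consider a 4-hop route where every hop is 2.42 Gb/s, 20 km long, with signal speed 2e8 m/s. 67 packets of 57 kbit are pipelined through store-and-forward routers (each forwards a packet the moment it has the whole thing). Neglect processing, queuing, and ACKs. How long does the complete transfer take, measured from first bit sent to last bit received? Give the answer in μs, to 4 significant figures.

Per-hop transmission t_tx = L/R = 57000/2420000000 = 23.5537 μs.
Per-hop propagation t_prop = 20000/200000000 = 100 μs.
Pipeline fill: first packet needs 4·t_tx to clear all hops; remaining 66 packets each add one t_tx.
Total = (4+67-1)·t_tx + 4·t_prop = 70·23.5537 + 4·100 = 2049 μs.

2049 μs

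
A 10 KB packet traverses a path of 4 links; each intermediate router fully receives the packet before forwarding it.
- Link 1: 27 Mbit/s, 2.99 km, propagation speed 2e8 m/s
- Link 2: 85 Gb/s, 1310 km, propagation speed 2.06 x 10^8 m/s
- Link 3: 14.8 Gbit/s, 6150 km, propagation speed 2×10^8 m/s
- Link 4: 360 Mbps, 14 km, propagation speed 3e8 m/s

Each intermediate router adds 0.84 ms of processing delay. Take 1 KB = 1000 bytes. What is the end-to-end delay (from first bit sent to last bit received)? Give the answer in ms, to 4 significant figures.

42.88 ms

L = 80000 bits.
Transmission delays (L/R per hop): 2.96296, 0.000941176, 0.00540541, 0.222222 ms; sum = 3.19153 ms.
Propagation delays (d/s per hop): 0.01495, 6.35922, 30.75, 0.0466667 ms; sum = 37.1708 ms.
Processing at 3 router(s): 3 × 0.84 ms = 2.52 ms.
End-to-end = 42.88 ms.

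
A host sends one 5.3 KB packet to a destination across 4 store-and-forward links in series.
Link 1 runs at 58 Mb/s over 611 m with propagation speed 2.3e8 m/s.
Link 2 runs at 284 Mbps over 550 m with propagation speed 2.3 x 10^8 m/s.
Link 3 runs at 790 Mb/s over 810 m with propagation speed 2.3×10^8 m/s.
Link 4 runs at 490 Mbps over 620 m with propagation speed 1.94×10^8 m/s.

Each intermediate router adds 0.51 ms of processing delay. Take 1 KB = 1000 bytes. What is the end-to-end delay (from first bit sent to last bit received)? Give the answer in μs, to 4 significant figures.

2562 μs

L = 42400 bits.
Transmission delays (L/R per hop): 731.034, 149.296, 53.6709, 86.5306 μs; sum = 1020.53 μs.
Propagation delays (d/s per hop): 2.65652, 2.3913, 3.52174, 3.19588 μs; sum = 11.7654 μs.
Processing at 3 router(s): 3 × 0.51 ms = 1530 μs.
End-to-end = 2562 μs.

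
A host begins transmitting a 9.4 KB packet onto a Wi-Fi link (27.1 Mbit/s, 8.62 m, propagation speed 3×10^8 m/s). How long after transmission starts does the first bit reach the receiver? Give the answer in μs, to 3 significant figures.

First bit experiences only propagation delay: d/s = 8.62/300000000 = 0.0287 μs.

0.0287 μs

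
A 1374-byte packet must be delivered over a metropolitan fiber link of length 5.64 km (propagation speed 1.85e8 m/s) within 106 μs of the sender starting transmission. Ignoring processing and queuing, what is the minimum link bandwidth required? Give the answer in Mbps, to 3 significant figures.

146 Mbps

L = 10992 bits.
Propagation delay = 5640 / 185000000 = 30.4865 μs.
Transmission budget = 106 − 30.4865 = 75.5135 μs.
R ≥ L / t_tx = 10992 bits / 7.55135e-05 s = 146 Mbps.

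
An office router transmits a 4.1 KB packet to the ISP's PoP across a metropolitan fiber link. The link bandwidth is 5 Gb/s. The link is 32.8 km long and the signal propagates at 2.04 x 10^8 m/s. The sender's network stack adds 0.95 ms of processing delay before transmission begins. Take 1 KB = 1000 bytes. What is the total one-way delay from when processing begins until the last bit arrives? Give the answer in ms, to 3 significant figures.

1.12 ms

L = 32800 bits.
Transmission delay = L/R = 32800 / 5000000000 = 0.00656 ms.
Propagation delay = d/s = 32800 m / 204000000 m/s = 0.160784 ms.
Plus processing delay 0.95 ms = 0.95 ms.
Total = 1.12 ms.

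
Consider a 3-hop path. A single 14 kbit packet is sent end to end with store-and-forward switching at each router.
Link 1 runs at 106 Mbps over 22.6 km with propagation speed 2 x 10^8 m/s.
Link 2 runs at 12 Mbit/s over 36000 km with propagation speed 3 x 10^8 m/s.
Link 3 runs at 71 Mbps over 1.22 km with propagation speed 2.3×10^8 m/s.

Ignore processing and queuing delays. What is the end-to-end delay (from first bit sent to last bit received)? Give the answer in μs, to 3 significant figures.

122000 μs

L = 14000 bits.
Transmission delays (L/R per hop): 132.075, 1166.67, 197.183 μs; sum = 1495.93 μs.
Propagation delays (d/s per hop): 113, 120000, 5.30435 μs; sum = 120118 μs.
End-to-end = 122000 μs.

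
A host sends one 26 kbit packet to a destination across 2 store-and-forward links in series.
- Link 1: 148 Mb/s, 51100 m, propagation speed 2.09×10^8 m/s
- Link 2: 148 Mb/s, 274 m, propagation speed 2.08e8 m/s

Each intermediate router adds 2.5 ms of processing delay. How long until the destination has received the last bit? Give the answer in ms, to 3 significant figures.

3.10 ms

L = 26000 bits.
Transmission delay per hop = L/R = 26000/148000000 = 0.175676 ms; 2 hops → 0.351351 ms.
Propagation delays (d/s per hop): 0.244498, 0.00131731 ms; sum = 0.245815 ms.
Processing at 1 router(s): 1 × 2.5 ms = 2.5 ms.
End-to-end = 3.10 ms.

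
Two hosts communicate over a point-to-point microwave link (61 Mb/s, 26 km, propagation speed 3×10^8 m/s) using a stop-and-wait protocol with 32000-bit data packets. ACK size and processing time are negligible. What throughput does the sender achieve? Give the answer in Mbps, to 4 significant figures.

t_tx = L/R = 32000/61000000 = 0.00052459 s.
t_prop = 26000/300000000 = 8.66667e-05 s; RTT = 0.000173333 s.
Cycle = t_tx + RTT = 0.000697923 s.
Throughput = L / cycle = 32000 / 0.000697923 = 45.85 Mbps.

45.85 Mbps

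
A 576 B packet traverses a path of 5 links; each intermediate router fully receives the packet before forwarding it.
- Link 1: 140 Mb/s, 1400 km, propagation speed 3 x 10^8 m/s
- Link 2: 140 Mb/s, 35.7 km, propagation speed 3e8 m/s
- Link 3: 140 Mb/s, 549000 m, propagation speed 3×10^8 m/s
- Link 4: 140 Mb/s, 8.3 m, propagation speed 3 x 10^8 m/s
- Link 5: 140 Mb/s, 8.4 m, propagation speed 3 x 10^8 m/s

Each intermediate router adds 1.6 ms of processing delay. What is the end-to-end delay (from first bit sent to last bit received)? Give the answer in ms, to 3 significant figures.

13.2 ms

L = 576 × 8 = 4608 bits.
Transmission delay per hop = L/R = 4608/140000000 = 0.0329143 ms; 5 hops → 0.164571 ms.
Propagation delays (d/s per hop): 4.66667, 0.119, 1.83, 2.76667e-05, 2.8e-05 ms; sum = 6.61572 ms.
Processing at 4 router(s): 4 × 1.6 ms = 6.4 ms.
End-to-end = 13.2 ms.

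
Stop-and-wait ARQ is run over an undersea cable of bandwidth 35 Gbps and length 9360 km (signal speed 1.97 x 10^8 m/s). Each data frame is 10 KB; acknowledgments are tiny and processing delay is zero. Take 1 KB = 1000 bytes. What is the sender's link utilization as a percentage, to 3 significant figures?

t_tx = L/R = 80000/35000000000 = 2.28571e-06 s.
t_prop = 9360000/197000000 = 0.0475127 s; RTT = 0.0950254 s.
Cycle = t_tx + RTT = 0.0950277 s.
Utilization = t_tx / cycle = 2.28571e-06/0.0950277 = 0.00241 %.

0.00241 %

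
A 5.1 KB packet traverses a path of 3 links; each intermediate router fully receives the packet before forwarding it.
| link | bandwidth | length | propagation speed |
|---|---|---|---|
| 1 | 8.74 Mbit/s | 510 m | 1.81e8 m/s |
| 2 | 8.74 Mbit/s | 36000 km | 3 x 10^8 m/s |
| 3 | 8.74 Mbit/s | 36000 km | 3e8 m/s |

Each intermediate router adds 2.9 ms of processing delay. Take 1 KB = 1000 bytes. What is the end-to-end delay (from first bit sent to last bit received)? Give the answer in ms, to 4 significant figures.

L = 40800 bits.
Transmission delay per hop = L/R = 40800/8740000 = 4.66819 ms; 3 hops → 14.0046 ms.
Propagation delays (d/s per hop): 0.00281768, 120, 120 ms; sum = 240.003 ms.
Processing at 2 router(s): 2 × 2.9 ms = 5.8 ms.
End-to-end = 259.8 ms.

259.8 ms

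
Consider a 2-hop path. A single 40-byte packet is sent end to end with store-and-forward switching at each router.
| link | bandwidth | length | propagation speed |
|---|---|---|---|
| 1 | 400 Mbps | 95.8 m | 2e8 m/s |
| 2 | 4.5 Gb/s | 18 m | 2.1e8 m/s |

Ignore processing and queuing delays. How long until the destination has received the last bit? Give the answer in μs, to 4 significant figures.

L = 40 × 8 = 320 bits.
Transmission delays (L/R per hop): 0.8, 0.0711111 μs; sum = 0.871111 μs.
Propagation delays (d/s per hop): 0.479, 0.0857143 μs; sum = 0.564714 μs.
End-to-end = 1.436 μs.

1.436 μs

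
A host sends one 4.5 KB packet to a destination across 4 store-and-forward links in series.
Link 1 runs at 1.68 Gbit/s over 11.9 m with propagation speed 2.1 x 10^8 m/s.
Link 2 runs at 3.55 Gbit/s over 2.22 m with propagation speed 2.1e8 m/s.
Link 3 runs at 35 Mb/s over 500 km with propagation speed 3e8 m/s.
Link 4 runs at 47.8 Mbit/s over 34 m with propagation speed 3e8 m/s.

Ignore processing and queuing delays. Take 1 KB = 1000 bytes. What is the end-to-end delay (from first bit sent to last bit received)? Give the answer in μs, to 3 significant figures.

3480 μs

L = 36000 bits.
Transmission delays (L/R per hop): 21.4286, 10.1408, 1028.57, 753.138 μs; sum = 1813.28 μs.
Propagation delays (d/s per hop): 0.0566667, 0.0105714, 1666.67, 0.113333 μs; sum = 1666.85 μs.
End-to-end = 3480 μs.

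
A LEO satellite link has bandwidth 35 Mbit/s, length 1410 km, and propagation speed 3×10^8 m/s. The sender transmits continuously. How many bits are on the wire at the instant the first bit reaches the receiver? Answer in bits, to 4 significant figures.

164500 bits

Propagation delay = 1410000 / 300000000 = 0.0047 s.
BDP = R × t_prop = 35000000 × 0.0047 = 164500 bits.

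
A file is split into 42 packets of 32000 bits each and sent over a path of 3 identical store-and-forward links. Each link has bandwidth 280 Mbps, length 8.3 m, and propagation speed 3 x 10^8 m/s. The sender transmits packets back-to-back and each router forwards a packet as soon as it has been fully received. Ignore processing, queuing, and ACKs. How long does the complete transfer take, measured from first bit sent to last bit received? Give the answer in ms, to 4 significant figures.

5.029 ms

Per-hop transmission t_tx = L/R = 32000/280000000 = 0.114286 ms.
Per-hop propagation t_prop = 8.3/300000000 = 2.76667e-05 ms.
Pipeline fill: first packet needs 3·t_tx to clear all hops; remaining 41 packets each add one t_tx.
Total = (3+42-1)·t_tx + 3·t_prop = 44·0.114286 + 3·2.76667e-05 = 5.029 ms.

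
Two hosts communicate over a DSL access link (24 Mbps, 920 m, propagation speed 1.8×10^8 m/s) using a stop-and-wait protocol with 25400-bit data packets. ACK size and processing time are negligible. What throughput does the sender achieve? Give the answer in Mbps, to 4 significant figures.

t_tx = L/R = 25400/24000000 = 0.00105833 s.
t_prop = 920/180000000 = 5.11111e-06 s; RTT = 1.02222e-05 s.
Cycle = t_tx + RTT = 0.00106856 s.
Throughput = L / cycle = 25400 / 0.00106856 = 23.77 Mbps.

23.77 Mbps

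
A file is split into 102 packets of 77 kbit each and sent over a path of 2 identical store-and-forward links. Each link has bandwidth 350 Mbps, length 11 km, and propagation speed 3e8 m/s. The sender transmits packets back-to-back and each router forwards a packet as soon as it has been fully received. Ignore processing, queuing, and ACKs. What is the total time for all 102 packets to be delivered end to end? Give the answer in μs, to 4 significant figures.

22730 μs

Per-hop transmission t_tx = L/R = 77000/350000000 = 220 μs.
Per-hop propagation t_prop = 11000/300000000 = 36.6667 μs.
Pipeline fill: first packet needs 2·t_tx to clear all hops; remaining 101 packets each add one t_tx.
Total = (2+102-1)·t_tx + 2·t_prop = 103·220 + 2·36.6667 = 22730 μs.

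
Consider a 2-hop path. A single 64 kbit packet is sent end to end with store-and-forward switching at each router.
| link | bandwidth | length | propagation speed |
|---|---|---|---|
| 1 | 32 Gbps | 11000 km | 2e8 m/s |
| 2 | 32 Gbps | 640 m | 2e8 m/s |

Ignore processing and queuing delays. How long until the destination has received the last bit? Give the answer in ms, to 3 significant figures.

55.0 ms

L = 64000 bits.
Transmission delay per hop = L/R = 64000/32000000000 = 0.002 ms; 2 hops → 0.004 ms.
Propagation delays (d/s per hop): 55, 0.0032 ms; sum = 55.0032 ms.
End-to-end = 55.0 ms.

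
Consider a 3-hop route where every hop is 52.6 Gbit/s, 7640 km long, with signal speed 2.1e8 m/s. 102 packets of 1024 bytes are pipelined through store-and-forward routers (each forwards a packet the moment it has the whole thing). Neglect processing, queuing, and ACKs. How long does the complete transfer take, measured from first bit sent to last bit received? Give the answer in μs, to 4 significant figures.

Per-hop transmission t_tx = L/R = 8192/52600000000 = 0.155741 μs.
Per-hop propagation t_prop = 7640000/210000000 = 36381 μs.
Pipeline fill: first packet needs 3·t_tx to clear all hops; remaining 101 packets each add one t_tx.
Total = (3+102-1)·t_tx + 3·t_prop = 104·0.155741 + 3·36381 = 109200 μs.

109200 μs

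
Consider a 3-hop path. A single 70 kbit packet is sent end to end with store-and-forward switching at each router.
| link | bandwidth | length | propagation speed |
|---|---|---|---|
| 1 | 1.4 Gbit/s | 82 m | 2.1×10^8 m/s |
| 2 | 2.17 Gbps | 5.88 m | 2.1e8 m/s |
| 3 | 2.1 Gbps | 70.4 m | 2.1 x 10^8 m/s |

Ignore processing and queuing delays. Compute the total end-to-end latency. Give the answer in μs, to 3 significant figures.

L = 70000 bits.
Transmission delays (L/R per hop): 50, 32.2581, 33.3333 μs; sum = 115.591 μs.
Propagation delays (d/s per hop): 0.390476, 0.028, 0.335238 μs; sum = 0.753714 μs.
End-to-end = 116 μs.

116 μs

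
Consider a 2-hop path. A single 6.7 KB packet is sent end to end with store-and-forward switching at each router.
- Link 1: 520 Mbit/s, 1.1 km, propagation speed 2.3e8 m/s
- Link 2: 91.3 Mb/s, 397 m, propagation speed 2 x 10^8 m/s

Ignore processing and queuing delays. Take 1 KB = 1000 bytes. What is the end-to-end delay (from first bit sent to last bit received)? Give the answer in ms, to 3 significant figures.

L = 53600 bits.
Transmission delays (L/R per hop): 0.103077, 0.587076 ms; sum = 0.690152 ms.
Propagation delays (d/s per hop): 0.00478261, 0.001985 ms; sum = 0.00676761 ms.
End-to-end = 0.697 ms.

0.697 ms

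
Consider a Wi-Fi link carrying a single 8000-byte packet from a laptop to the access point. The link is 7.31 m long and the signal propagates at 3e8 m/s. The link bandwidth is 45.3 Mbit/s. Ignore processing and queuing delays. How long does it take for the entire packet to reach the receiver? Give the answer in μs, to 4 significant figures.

L = 8000 × 8 = 64000 bits.
Transmission delay = L/R = 64000 / 45300000 = 1412.8 μs.
Propagation delay = d/s = 7.31 m / 300000000 m/s = 0.0243667 μs.
Total = 1413 μs.

1413 μs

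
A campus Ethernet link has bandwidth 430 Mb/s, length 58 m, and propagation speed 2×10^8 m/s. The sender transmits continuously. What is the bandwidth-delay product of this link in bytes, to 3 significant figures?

15.6 bytes

Propagation delay = 58 / 200000000 = 2.9e-07 s.
BDP = R × t_prop = 430000000 × 2.9e-07 = 124.7 bits.
In bytes: 124.7/8 = 15.6 bytes.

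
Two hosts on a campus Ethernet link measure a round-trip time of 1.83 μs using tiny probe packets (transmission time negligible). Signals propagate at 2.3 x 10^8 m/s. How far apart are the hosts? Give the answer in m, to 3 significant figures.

210 m

One-way propagation = RTT/2 = 0.915 μs.
d = s × t = 2.3e+08 × 9.15e-07 = 210 m.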